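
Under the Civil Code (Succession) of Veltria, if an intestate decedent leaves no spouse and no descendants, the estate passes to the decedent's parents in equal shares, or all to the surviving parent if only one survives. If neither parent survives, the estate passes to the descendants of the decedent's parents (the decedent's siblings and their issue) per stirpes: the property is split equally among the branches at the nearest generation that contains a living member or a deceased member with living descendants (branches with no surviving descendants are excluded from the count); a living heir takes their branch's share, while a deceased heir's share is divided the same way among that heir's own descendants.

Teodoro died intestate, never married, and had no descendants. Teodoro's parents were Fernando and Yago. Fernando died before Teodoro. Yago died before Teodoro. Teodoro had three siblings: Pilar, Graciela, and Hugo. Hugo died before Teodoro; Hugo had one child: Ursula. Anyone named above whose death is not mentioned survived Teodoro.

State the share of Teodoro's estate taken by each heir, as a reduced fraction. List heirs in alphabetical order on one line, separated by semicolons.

Graciela 1/3; Pilar 1/3; Ursula 1/3

Neither parent survives and there are no descendants, so the estate passes to Teodoro's siblings and their issue per stirpes.
The estate is divided into 3 equal shares of 1/3 among Pilar, Graciela, Hugo.
Pilar is living and takes 1/3.
Graciela is living and takes 1/3.
Hugo predeceased; the 1/3 allotted to Hugo's branch passes to Hugo's issue by representation.
Ursula is the sole taker at this level and receives the full 1/3.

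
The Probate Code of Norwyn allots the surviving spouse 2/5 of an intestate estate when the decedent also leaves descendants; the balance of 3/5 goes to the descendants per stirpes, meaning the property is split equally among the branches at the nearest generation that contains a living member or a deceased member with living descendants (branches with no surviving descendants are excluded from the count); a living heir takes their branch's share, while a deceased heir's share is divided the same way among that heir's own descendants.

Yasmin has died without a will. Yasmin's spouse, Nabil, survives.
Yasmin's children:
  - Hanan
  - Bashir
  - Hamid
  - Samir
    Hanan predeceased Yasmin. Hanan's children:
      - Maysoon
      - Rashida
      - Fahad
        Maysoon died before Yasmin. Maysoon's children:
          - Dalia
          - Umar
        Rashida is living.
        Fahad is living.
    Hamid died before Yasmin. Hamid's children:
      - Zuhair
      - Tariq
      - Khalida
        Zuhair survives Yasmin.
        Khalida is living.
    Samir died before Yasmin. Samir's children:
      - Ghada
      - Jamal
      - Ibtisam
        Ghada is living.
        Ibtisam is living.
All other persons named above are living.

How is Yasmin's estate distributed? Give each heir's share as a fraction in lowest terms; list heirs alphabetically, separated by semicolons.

Nabil, as surviving spouse, takes 2/5.
The remaining 3/5 passes to Yasmin's descendants per stirpes.
The 3/5 is divided into 4 equal shares of 3/20 among Hanan, Bashir, Hamid, Samir.
Hanan predeceased; the 3/20 allotted to Hanan's branch passes to Hanan's issue by representation.
The 3/20 is divided into 3 equal shares of 1/20 among Maysoon, Rashida, Fahad.
Maysoon predeceased; the 1/20 allotted to Maysoon's branch passes to Maysoon's issue by representation.
The 1/20 is divided into 2 equal shares of 1/40 among Dalia, Umar.
Dalia is living and takes 1/40.
Umar is living and takes 1/40.
Rashida is living and takes 1/20.
Fahad is living and takes 1/20.
Bashir is living and takes 3/20.
Hamid predeceased; the 3/20 allotted to Hamid's branch passes to Hamid's issue by representation.
The 3/20 is divided into 3 equal shares of 1/20 among Zuhair, Tariq, Khalida.
Zuhair is living and takes 1/20.
Tariq is living and takes 1/20.
Khalida is living and takes 1/20.
Samir predeceased; the 3/20 allotted to Samir's branch passes to Samir's issue by representation.
The 3/20 is divided into 3 equal shares of 1/20 among Ghada, Jamal, Ibtisam.
Ghada is living and takes 1/20.
Jamal is living and takes 1/20.
Ibtisam is living and takes 1/20.

Bashir 3/20; Dalia 1/40; Fahad 1/20; Ghada 1/20; Ibtisam 1/20; Jamal 1/20; Khalida 1/20; Nabil 2/5; Rashida 1/20; Tariq 1/20; Umar 1/40; Zuhair 1/20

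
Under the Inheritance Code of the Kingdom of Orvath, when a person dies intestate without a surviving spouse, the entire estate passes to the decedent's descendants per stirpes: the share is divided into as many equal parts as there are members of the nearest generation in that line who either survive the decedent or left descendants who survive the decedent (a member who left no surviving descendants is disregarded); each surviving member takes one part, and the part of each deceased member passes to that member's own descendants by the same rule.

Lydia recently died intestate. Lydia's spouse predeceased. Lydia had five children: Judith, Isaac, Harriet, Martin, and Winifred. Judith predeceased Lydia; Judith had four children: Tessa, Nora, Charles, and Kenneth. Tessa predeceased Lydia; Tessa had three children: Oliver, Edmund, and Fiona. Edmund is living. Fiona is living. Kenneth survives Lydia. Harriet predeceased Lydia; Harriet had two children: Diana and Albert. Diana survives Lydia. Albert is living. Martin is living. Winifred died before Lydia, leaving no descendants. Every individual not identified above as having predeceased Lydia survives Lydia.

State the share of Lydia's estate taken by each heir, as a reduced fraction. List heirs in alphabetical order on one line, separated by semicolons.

There is no surviving spouse, so the entire estate passes to Lydia's descendants per stirpes.
Winifred left no surviving issue, so that branch lapses and is disregarded.
The estate is divided into 4 equal shares of 1/4 among Judith, Isaac, Harriet, Martin.
Judith predeceased; the 1/4 allotted to Judith's branch passes to Judith's issue by representation.
The 1/4 is divided into 4 equal shares of 1/16 among Tessa, Nora, Charles, Kenneth.
Tessa predeceased; the 1/16 allotted to Tessa's branch passes to Tessa's issue by representation.
The 1/16 is divided into 3 equal shares of 1/48 among Oliver, Edmund, Fiona.
Oliver is living and takes 1/48.
Edmund is living and takes 1/48.
Fiona is living and takes 1/48.
Nora is living and takes 1/16.
Charles is living and takes 1/16.
Kenneth is living and takes 1/16.
Isaac is living and takes 1/4.
Harriet predeceased; the 1/4 allotted to Harriet's branch passes to Harriet's issue by representation.
The 1/4 is divided into 2 equal shares of 1/8 among Diana, Albert.
Diana is living and takes 1/8.
Albert is living and takes 1/8.
Martin is living and takes 1/4.

Albert 1/8; Charles 1/16; Diana 1/8; Edmund 1/48; Fiona 1/48; Isaac 1/4; Kenneth 1/16; Martin 1/4; Nora 1/16; Oliver 1/48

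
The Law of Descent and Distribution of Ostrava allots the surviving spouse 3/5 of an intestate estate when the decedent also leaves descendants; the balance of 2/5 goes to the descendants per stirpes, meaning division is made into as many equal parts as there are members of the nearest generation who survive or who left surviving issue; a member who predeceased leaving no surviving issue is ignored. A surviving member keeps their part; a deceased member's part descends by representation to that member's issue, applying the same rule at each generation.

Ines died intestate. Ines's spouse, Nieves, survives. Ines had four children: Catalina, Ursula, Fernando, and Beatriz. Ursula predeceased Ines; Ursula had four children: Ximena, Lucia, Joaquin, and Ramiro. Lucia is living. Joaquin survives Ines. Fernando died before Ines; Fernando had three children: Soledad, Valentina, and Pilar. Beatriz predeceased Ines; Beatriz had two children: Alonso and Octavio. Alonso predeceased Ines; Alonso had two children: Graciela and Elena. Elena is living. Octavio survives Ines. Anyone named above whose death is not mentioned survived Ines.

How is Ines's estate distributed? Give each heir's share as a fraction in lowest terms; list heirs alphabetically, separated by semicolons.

Nieves, as surviving spouse, takes 3/5.
The remaining 2/5 passes to Ines's descendants per stirpes.
The 2/5 is divided into 4 equal shares of 1/10 among Catalina, Ursula, Fernando, Beatriz.
Catalina is living and takes 1/10.
Ursula predeceased; the 1/10 allotted to Ursula's branch passes to Ursula's issue by representation.
The 1/10 is divided into 4 equal shares of 1/40 among Ximena, Lucia, Joaquin, Ramiro.
Ximena is living and takes 1/40.
Lucia is living and takes 1/40.
Joaquin is living and takes 1/40.
Ramiro is living and takes 1/40.
Fernando predeceased; the 1/10 allotted to Fernando's branch passes to Fernando's issue by representation.
The 1/10 is divided into 3 equal shares of 1/30 among Soledad, Valentina, Pilar.
Soledad is living and takes 1/30.
Valentina is living and takes 1/30.
Pilar is living and takes 1/30.
Beatriz predeceased; the 1/10 allotted to Beatriz's branch passes to Beatriz's issue by representation.
The 1/10 is divided into 2 equal shares of 1/20 among Alonso, Octavio.
Alonso predeceased; the 1/20 allotted to Alonso's branch passes to Alonso's issue by representation.
The 1/20 is divided into 2 equal shares of 1/40 among Graciela, Elena.
Graciela is living and takes 1/40.
Elena is living and takes 1/40.
Octavio is living and takes 1/20.

Catalina 1/10; Elena 1/40; Graciela 1/40; Joaquin 1/40; Lucia 1/40; Nieves 3/5; Octavio 1/20; Pilar 1/30; Ramiro 1/40; Soledad 1/30; Valentina 1/30; Ximena 1/40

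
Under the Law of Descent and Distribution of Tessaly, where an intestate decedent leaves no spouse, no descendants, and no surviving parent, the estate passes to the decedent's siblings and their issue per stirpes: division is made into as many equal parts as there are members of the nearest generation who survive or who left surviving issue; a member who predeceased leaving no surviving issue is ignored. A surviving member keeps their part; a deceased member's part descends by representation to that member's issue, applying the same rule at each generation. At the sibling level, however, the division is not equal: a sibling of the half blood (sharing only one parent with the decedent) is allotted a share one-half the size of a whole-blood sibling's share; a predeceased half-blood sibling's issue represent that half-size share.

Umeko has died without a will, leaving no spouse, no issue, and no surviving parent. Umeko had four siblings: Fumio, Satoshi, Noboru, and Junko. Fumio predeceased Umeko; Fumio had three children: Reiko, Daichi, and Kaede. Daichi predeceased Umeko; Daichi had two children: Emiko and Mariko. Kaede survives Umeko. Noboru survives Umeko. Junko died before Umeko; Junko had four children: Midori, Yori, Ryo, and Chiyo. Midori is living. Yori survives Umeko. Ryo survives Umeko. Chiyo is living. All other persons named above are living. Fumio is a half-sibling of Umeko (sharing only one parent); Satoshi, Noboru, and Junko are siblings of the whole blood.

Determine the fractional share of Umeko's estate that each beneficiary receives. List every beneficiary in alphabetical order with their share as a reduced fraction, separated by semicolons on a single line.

Chiyo 1/14; Emiko 1/42; Kaede 1/21; Mariko 1/42; Midori 1/14; Noboru 2/7; Reiko 1/21; Ryo 1/14; Satoshi 2/7; Yori 1/14

No spouse, descendants, or parent survives, so the estate passes to Umeko's siblings per stirpes.
Half-blood siblings count for one-half the weight of whole-blood siblings at the initial division.
Dividing 1 in proportion to weights (total weight 7/2): Fumio (weight 1/2) → 1/7; Satoshi (weight 1) → 2/7; Noboru (weight 1) → 2/7; Junko (weight 1) → 2/7.
Fumio predeceased; the 1/7 allotted to Fumio's branch passes to Fumio's issue by representation.
The 1/7 is divided into 3 equal shares of 1/21 among Reiko, Daichi, Kaede.
Reiko is living and takes 1/21.
Daichi predeceased; the 1/21 allotted to Daichi's branch passes to Daichi's issue by representation.
The 1/21 is divided into 2 equal shares of 1/42 among Emiko, Mariko.
Emiko is living and takes 1/42.
Mariko is living and takes 1/42.
Kaede is living and takes 1/21.
Satoshi is living and takes 2/7.
Noboru is living and takes 2/7.
Junko predeceased; the 2/7 allotted to Junko's branch passes to Junko's issue by representation.
The 2/7 is divided into 4 equal shares of 1/14 among Midori, Yori, Ryo, Chiyo.
Midori is living and takes 1/14.
Yori is living and takes 1/14.
Ryo is living and takes 1/14.
Chiyo is living and takes 1/14.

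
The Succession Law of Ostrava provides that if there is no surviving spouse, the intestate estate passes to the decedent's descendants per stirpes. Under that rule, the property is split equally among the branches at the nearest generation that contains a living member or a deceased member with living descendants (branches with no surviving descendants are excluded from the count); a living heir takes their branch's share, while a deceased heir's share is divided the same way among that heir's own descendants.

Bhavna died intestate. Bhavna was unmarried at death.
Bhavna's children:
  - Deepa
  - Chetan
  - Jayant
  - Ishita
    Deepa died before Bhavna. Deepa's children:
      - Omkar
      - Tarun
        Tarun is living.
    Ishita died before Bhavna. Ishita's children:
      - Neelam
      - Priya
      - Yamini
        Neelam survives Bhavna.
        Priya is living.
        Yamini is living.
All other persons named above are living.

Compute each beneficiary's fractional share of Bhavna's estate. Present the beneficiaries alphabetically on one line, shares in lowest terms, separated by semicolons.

Chetan 1/4; Jayant 1/4; Neelam 1/12; Omkar 1/8; Priya 1/12; Tarun 1/8; Yamini 1/12

There is no surviving spouse, so the entire estate passes to Bhavna's descendants per stirpes.
The estate is divided into 4 equal shares of 1/4 among Deepa, Chetan, Jayant, Ishita.
Deepa predeceased; the 1/4 allotted to Deepa's branch passes to Deepa's issue by representation.
The 1/4 is divided into 2 equal shares of 1/8 among Omkar, Tarun.
Omkar is living and takes 1/8.
Tarun is living and takes 1/8.
Chetan is living and takes 1/4.
Jayant is living and takes 1/4.
Ishita predeceased; the 1/4 allotted to Ishita's branch passes to Ishita's issue by representation.
The 1/4 is divided into 3 equal shares of 1/12 among Neelam, Priya, Yamini.
Neelam is living and takes 1/12.
Priya is living and takes 1/12.
Yamini is living and takes 1/12.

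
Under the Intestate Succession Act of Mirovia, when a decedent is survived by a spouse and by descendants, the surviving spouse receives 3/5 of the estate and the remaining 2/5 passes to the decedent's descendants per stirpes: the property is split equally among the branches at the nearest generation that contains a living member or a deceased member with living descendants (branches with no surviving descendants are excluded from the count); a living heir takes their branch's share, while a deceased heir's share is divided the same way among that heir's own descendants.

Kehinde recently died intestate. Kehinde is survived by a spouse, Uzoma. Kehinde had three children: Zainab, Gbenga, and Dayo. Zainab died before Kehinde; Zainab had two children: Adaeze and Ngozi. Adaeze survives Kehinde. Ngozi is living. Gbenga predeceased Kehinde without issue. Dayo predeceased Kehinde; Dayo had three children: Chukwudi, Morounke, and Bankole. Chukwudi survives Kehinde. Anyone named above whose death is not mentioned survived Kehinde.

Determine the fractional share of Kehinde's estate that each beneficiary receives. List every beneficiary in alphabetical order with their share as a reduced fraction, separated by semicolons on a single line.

Uzoma, as surviving spouse, takes 3/5.
The remaining 2/5 passes to Kehinde's descendants per stirpes.
Gbenga left no surviving issue, so that branch lapses and is disregarded.
The 2/5 is divided into 2 equal shares of 1/5 among Zainab, Dayo.
Zainab predeceased; the 1/5 allotted to Zainab's branch passes to Zainab's issue by representation.
The 1/5 is divided into 2 equal shares of 1/10 among Adaeze, Ngozi.
Adaeze is living and takes 1/10.
Ngozi is living and takes 1/10.
Dayo predeceased; the 1/5 allotted to Dayo's branch passes to Dayo's issue by representation.
The 1/5 is divided into 3 equal shares of 1/15 among Chukwudi, Morounke, Bankole.
Chukwudi is living and takes 1/15.
Morounke is living and takes 1/15.
Bankole is living and takes 1/15.

Adaeze 1/10; Bankole 1/15; Chukwudi 1/15; Morounke 1/15; Ngozi 1/10; Uzoma 3/5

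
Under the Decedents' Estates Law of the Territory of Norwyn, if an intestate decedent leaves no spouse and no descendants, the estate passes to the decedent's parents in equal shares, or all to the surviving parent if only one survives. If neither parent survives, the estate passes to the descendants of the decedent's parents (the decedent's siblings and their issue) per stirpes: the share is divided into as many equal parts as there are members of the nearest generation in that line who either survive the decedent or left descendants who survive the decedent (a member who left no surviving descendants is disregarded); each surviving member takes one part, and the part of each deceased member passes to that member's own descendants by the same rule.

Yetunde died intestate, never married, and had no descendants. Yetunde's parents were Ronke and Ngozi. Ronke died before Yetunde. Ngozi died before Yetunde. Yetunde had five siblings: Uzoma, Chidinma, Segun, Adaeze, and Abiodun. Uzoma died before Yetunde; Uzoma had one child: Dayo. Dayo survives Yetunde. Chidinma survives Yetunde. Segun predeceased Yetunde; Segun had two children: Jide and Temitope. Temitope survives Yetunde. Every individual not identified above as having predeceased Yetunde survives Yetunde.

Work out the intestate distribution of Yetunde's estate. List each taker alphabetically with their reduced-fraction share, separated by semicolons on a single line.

Neither parent survives and there are no descendants, so the estate passes to Yetunde's siblings and their issue per stirpes.
The estate is divided into 5 equal shares of 1/5 among Uzoma, Chidinma, Segun, Adaeze, Abiodun.
Uzoma predeceased; the 1/5 allotted to Uzoma's branch passes to Uzoma's issue by representation.
Dayo is the sole taker at this level and receives the full 1/5.
Chidinma is living and takes 1/5.
Segun predeceased; the 1/5 allotted to Segun's branch passes to Segun's issue by representation.
The 1/5 is divided into 2 equal shares of 1/10 among Jide, Temitope.
Jide is living and takes 1/10.
Temitope is living and takes 1/10.
Adaeze is living and takes 1/5.
Abiodun is living and takes 1/5.

Abiodun 1/5; Adaeze 1/5; Chidinma 1/5; Dayo 1/5; Jide 1/10; Temitope 1/10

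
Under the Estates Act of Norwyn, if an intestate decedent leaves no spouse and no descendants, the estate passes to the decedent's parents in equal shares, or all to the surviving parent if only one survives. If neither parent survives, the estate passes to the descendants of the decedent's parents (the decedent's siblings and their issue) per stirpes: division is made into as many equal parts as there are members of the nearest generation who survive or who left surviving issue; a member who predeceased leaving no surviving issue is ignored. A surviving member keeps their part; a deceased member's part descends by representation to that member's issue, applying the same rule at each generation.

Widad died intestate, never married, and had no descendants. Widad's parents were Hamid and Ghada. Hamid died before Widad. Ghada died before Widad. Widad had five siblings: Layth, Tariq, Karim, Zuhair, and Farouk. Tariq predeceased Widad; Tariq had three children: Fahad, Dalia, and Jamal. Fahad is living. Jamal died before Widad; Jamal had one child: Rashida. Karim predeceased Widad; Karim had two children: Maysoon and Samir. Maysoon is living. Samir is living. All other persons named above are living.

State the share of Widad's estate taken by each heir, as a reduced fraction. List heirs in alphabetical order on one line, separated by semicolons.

Dalia 1/15; Fahad 1/15; Farouk 1/5; Layth 1/5; Maysoon 1/10; Rashida 1/15; Samir 1/10; Zuhair 1/5

Neither parent survives and there are no descendants, so the estate passes to Widad's siblings and their issue per stirpes.
The estate is divided into 5 equal shares of 1/5 among Layth, Tariq, Karim, Zuhair, Farouk.
Layth is living and takes 1/5.
Tariq predeceased; the 1/5 allotted to Tariq's branch passes to Tariq's issue by representation.
The 1/5 is divided into 3 equal shares of 1/15 among Fahad, Dalia, Jamal.
Fahad is living and takes 1/15.
Dalia is living and takes 1/15.
Jamal predeceased; the 1/15 allotted to Jamal's branch passes to Jamal's issue by representation.
Rashida is the sole taker at this level and receives the full 1/15.
Karim predeceased; the 1/5 allotted to Karim's branch passes to Karim's issue by representation.
The 1/5 is divided into 2 equal shares of 1/10 among Maysoon, Samir.
Maysoon is living and takes 1/10.
Samir is living and takes 1/10.
Zuhair is living and takes 1/5.
Farouk is living and takes 1/5.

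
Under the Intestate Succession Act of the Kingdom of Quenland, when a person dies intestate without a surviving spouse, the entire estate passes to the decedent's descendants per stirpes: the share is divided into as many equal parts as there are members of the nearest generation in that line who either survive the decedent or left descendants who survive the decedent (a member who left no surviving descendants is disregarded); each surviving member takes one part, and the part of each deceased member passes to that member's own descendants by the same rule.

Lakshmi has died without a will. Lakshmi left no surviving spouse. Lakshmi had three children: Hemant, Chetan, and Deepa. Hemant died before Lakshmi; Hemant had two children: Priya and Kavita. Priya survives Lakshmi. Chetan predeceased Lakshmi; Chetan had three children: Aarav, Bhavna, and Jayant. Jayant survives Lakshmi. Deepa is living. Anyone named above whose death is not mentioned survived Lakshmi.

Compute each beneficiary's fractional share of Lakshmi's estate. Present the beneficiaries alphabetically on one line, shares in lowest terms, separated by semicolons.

There is no surviving spouse, so the entire estate passes to Lakshmi's descendants per stirpes.
The estate is divided into 3 equal shares of 1/3 among Hemant, Chetan, Deepa.
Hemant predeceased; the 1/3 allotted to Hemant's branch passes to Hemant's issue by representation.
The 1/3 is divided into 2 equal shares of 1/6 among Priya, Kavita.
Priya is living and takes 1/6.
Kavita is living and takes 1/6.
Chetan predeceased; the 1/3 allotted to Chetan's branch passes to Chetan's issue by representation.
The 1/3 is divided into 3 equal shares of 1/9 among Aarav, Bhavna, Jayant.
Aarav is living and takes 1/9.
Bhavna is living and takes 1/9.
Jayant is living and takes 1/9.
Deepa is living and takes 1/3.

Aarav 1/9; Bhavna 1/9; Deepa 1/3; Jayant 1/9; Kavita 1/6; Priya 1/6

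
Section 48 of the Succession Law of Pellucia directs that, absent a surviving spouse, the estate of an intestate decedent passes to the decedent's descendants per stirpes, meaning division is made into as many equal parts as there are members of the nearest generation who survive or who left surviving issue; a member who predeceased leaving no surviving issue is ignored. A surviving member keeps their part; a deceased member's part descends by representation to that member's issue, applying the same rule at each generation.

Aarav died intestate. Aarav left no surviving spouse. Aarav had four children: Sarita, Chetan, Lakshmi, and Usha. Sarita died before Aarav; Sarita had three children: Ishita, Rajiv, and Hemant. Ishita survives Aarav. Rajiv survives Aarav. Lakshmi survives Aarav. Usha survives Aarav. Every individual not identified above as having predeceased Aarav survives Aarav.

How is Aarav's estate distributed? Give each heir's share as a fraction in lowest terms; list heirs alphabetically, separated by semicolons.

There is no surviving spouse, so the entire estate passes to Aarav's descendants per stirpes.
The estate is divided into 4 equal shares of 1/4 among Sarita, Chetan, Lakshmi, Usha.
Sarita predeceased; the 1/4 allotted to Sarita's branch passes to Sarita's issue by representation.
The 1/4 is divided into 3 equal shares of 1/12 among Ishita, Rajiv, Hemant.
Ishita is living and takes 1/12.
Rajiv is living and takes 1/12.
Hemant is living and takes 1/12.
Chetan is living and takes 1/4.
Lakshmi is living and takes 1/4.
Usha is living and takes 1/4.

Chetan 1/4; Hemant 1/12; Ishita 1/12; Lakshmi 1/4; Rajiv 1/12; Usha 1/4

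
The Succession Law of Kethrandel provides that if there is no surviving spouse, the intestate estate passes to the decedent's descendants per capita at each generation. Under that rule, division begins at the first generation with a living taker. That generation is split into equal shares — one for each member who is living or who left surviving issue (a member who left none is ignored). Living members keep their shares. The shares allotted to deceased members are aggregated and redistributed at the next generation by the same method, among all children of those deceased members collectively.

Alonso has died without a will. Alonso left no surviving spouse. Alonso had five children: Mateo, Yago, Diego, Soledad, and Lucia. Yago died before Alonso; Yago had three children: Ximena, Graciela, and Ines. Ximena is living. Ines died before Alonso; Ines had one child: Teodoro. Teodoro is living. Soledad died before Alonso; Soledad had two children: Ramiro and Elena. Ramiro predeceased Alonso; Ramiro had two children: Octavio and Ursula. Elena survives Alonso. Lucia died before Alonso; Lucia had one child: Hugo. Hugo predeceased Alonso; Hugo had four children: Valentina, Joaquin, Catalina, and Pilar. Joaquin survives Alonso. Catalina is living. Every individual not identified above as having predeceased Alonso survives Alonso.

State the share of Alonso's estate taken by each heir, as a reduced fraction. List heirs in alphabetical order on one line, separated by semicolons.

There is no surviving spouse, so the entire estate passes to Alonso's descendants per capita at each generation.
At generation 1 (Mateo, Yago, Diego, Soledad, Lucia) there are 5 shares of (1)/5 = 1/5 each.
Living: Mateo and Diego — each takes 1/5.
Deceased: Yago, Soledad, and Lucia. Their combined 3/5 is pooled and carried to generation 2.
At generation 2 (Ximena, Graciela, Ines, Ramiro, Elena, Hugo) there are 6 shares of (3/5)/6 = 1/10 each.
Living: Ximena, Graciela, and Elena — each takes 1/10.
Deceased: Ines, Ramiro, and Hugo. Their combined 3/10 is pooled and carried to generation 3.
At generation 3 (Teodoro, Octavio, Ursula, Valentina, Joaquin, Catalina, Pilar) there are 7 shares of (3/10)/7 = 3/70 each.
Living: Teodoro, Octavio, Ursula, Valentina, Joaquin, Catalina, and Pilar — each takes 3/70.

Catalina 3/70; Diego 1/5; Elena 1/10; Graciela 1/10; Joaquin 3/70; Mateo 1/5; Octavio 3/70; Pilar 3/70; Teodoro 3/70; Ursula 3/70; Valentina 3/70; Ximena 1/10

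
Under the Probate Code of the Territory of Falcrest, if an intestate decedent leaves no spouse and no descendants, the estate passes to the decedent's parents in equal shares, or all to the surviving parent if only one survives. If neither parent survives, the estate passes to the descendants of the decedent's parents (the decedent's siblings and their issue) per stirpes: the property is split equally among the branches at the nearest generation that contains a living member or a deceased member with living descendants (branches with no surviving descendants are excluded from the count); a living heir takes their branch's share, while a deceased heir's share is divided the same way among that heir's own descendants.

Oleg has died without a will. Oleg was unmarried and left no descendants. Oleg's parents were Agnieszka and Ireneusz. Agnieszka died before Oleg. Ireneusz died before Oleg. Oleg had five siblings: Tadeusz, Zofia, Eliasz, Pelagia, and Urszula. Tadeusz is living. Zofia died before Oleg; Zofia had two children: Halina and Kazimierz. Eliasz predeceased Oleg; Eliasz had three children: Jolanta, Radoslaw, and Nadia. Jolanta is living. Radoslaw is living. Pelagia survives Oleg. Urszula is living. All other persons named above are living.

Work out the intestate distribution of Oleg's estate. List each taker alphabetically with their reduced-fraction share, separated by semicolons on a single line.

Neither parent survives and there are no descendants, so the estate passes to Oleg's siblings and their issue per stirpes.
The estate is divided into 5 equal shares of 1/5 among Tadeusz, Zofia, Eliasz, Pelagia, Urszula.
Tadeusz is living and takes 1/5.
Zofia predeceased; the 1/5 allotted to Zofia's branch passes to Zofia's issue by representation.
The 1/5 is divided into 2 equal shares of 1/10 among Halina, Kazimierz.
Halina is living and takes 1/10.
Kazimierz is living and takes 1/10.
Eliasz predeceased; the 1/5 allotted to Eliasz's branch passes to Eliasz's issue by representation.
The 1/5 is divided into 3 equal shares of 1/15 among Jolanta, Radoslaw, Nadia.
Jolanta is living and takes 1/15.
Radoslaw is living and takes 1/15.
Nadia is living and takes 1/15.
Pelagia is living and takes 1/5.
Urszula is living and takes 1/5.

Halina 1/10; Jolanta 1/15; Kazimierz 1/10; Nadia 1/15; Pelagia 1/5; Radoslaw 1/15; Tadeusz 1/5; Urszula 1/5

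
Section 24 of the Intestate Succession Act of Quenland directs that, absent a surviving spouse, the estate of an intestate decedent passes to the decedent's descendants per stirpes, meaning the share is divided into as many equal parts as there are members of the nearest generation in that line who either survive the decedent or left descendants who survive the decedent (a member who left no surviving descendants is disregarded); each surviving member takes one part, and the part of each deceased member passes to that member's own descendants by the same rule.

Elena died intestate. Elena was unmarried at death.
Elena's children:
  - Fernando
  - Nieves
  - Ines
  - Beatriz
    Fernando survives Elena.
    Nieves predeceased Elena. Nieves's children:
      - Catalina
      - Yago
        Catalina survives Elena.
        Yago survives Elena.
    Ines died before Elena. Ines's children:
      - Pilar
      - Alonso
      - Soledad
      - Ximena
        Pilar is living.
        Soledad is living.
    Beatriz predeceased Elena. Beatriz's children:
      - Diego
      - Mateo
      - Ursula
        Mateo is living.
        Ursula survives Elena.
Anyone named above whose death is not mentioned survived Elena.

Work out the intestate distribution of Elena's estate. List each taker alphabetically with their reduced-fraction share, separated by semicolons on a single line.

There is no surviving spouse, so the entire estate passes to Elena's descendants per stirpes.
The estate is divided into 4 equal shares of 1/4 among Fernando, Nieves, Ines, Beatriz.
Fernando is living and takes 1/4.
Nieves predeceased; the 1/4 allotted to Nieves's branch passes to Nieves's issue by representation.
The 1/4 is divided into 2 equal shares of 1/8 among Catalina, Yago.
Catalina is living and takes 1/8.
Yago is living and takes 1/8.
Ines predeceased; the 1/4 allotted to Ines's branch passes to Ines's issue by representation.
The 1/4 is divided into 4 equal shares of 1/16 among Pilar, Alonso, Soledad, Ximena.
Pilar is living and takes 1/16.
Alonso is living and takes 1/16.
Soledad is living and takes 1/16.
Ximena is living and takes 1/16.
Beatriz predeceased; the 1/4 allotted to Beatriz's branch passes to Beatriz's issue by representation.
The 1/4 is divided into 3 equal shares of 1/12 among Diego, Mateo, Ursula.
Diego is living and takes 1/12.
Mateo is living and takes 1/12.
Ursula is living and takes 1/12.

Alonso 1/16; Catalina 1/8; Diego 1/12; Fernando 1/4; Mateo 1/12; Pilar 1/16; Soledad 1/16; Ursula 1/12; Ximena 1/16; Yago 1/8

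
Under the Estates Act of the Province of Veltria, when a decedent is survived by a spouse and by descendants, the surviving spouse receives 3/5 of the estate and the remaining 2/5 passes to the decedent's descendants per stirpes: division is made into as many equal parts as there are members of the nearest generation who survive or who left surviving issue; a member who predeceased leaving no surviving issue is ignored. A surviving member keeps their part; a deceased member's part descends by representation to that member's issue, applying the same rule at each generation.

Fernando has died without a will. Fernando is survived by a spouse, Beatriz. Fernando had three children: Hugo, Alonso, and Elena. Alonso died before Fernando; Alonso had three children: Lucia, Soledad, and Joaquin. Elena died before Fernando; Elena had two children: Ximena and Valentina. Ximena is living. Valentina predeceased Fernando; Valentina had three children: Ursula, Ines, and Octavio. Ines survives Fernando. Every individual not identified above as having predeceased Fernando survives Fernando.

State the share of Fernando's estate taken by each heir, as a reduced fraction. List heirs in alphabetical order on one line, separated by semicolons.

Beatriz 3/5; Hugo 2/15; Ines 1/45; Joaquin 2/45; Lucia 2/45; Octavio 1/45; Soledad 2/45; Ursula 1/45; Ximena 1/15

Beatriz, as surviving spouse, takes 3/5.
The remaining 2/5 passes to Fernando's descendants per stirpes.
The 2/5 is divided into 3 equal shares of 2/15 among Hugo, Alonso, Elena.
Hugo is living and takes 2/15.
Alonso predeceased; the 2/15 allotted to Alonso's branch passes to Alonso's issue by representation.
The 2/15 is divided into 3 equal shares of 2/45 among Lucia, Soledad, Joaquin.
Lucia is living and takes 2/45.
Soledad is living and takes 2/45.
Joaquin is living and takes 2/45.
Elena predeceased; the 2/15 allotted to Elena's branch passes to Elena's issue by representation.
The 2/15 is divided into 2 equal shares of 1/15 among Ximena, Valentina.
Ximena is living and takes 1/15.
Valentina predeceased; the 1/15 allotted to Valentina's branch passes to Valentina's issue by representation.
The 1/15 is divided into 3 equal shares of 1/45 among Ursula, Ines, Octavio.
Ursula is living and takes 1/45.
Ines is living and takes 1/45.
Octavio is living and takes 1/45.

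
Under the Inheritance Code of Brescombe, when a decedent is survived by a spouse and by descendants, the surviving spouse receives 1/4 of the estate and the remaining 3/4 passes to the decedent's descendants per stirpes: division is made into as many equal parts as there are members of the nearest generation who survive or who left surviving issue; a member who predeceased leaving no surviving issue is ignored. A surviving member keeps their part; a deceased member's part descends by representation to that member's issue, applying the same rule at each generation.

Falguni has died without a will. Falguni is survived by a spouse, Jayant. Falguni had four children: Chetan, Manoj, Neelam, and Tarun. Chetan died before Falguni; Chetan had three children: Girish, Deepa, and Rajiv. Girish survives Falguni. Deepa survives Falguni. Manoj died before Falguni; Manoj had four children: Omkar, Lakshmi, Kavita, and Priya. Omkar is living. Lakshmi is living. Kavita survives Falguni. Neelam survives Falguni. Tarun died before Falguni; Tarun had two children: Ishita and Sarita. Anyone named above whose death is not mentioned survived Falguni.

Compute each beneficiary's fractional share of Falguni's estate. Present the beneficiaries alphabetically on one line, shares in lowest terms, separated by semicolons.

Jayant, as surviving spouse, takes 1/4.
The remaining 3/4 passes to Falguni's descendants per stirpes.
The 3/4 is divided into 4 equal shares of 3/16 among Chetan, Manoj, Neelam, Tarun.
Chetan predeceased; the 3/16 allotted to Chetan's branch passes to Chetan's issue by representation.
The 3/16 is divided into 3 equal shares of 1/16 among Girish, Deepa, Rajiv.
Girish is living and takes 1/16.
Deepa is living and takes 1/16.
Rajiv is living and takes 1/16.
Manoj predeceased; the 3/16 allotted to Manoj's branch passes to Manoj's issue by representation.
The 3/16 is divided into 4 equal shares of 3/64 among Omkar, Lakshmi, Kavita, Priya.
Omkar is living and takes 3/64.
Lakshmi is living and takes 3/64.
Kavita is living and takes 3/64.
Priya is living and takes 3/64.
Neelam is living and takes 3/16.
Tarun predeceased; the 3/16 allotted to Tarun's branch passes to Tarun's issue by representation.
The 3/16 is divided into 2 equal shares of 3/32 among Ishita, Sarita.
Ishita is living and takes 3/32.
Sarita is living and takes 3/32.

Deepa 1/16; Girish 1/16; Ishita 3/32; Jayant 1/4; Kavita 3/64; Lakshmi 3/64; Neelam 3/16; Omkar 3/64; Priya 3/64; Rajiv 1/16; Sarita 3/32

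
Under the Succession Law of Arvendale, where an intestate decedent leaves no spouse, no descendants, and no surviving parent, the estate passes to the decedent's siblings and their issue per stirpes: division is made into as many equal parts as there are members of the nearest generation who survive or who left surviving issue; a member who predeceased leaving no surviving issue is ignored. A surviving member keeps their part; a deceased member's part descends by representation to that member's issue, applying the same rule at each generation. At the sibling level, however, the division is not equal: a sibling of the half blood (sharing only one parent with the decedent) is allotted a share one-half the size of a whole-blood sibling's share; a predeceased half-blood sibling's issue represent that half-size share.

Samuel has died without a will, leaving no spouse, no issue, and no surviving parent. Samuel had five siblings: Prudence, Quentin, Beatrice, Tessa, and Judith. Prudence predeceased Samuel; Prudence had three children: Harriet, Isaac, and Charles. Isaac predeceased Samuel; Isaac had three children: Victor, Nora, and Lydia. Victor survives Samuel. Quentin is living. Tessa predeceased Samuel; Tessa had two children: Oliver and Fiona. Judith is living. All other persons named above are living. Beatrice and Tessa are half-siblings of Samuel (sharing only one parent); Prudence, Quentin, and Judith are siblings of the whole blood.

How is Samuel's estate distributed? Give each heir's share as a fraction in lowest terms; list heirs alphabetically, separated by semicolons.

No spouse, descendants, or parent survives, so the estate passes to Samuel's siblings per stirpes.
Half-blood siblings count for one-half the weight of whole-blood siblings at the initial division.
Dividing 1 in proportion to weights (total weight 4): Prudence (weight 1) → 1/4; Quentin (weight 1) → 1/4; Beatrice (weight 1/2) → 1/8; Tessa (weight 1/2) → 1/8; Judith (weight 1) → 1/4.
Prudence predeceased; the 1/4 allotted to Prudence's branch passes to Prudence's issue by representation.
The 1/4 is divided into 3 equal shares of 1/12 among Harriet, Isaac, Charles.
Harriet is living and takes 1/12.
Isaac predeceased; the 1/12 allotted to Isaac's branch passes to Isaac's issue by representation.
The 1/12 is divided into 3 equal shares of 1/36 among Victor, Nora, Lydia.
Victor is living and takes 1/36.
Nora is living and takes 1/36.
Lydia is living and takes 1/36.
Charles is living and takes 1/12.
Quentin is living and takes 1/4.
Beatrice is living and takes 1/8.
Tessa predeceased; the 1/8 allotted to Tessa's branch passes to Tessa's issue by representation.
The 1/8 is divided into 2 equal shares of 1/16 among Oliver, Fiona.
Oliver is living and takes 1/16.
Fiona is living and takes 1/16.
Judith is living and takes 1/4.

Beatrice 1/8; Charles 1/12; Fiona 1/16; Harriet 1/12; Judith 1/4; Lydia 1/36; Nora 1/36; Oliver 1/16; Quentin 1/4; Victor 1/36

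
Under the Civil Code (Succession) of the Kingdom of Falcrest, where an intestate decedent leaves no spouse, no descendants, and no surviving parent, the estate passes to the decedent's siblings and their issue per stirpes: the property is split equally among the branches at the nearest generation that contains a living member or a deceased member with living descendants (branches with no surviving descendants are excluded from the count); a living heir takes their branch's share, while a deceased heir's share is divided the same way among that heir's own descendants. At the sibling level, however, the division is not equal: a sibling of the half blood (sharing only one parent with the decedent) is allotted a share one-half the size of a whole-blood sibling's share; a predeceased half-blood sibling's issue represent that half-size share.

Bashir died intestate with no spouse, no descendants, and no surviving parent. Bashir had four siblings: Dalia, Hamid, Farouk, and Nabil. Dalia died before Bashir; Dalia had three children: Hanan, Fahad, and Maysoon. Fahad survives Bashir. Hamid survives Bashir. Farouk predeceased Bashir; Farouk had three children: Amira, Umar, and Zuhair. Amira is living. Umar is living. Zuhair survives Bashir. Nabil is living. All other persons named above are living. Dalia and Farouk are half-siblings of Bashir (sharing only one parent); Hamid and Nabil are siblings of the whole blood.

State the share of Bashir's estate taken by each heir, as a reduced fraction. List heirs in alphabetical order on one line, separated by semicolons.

No spouse, descendants, or parent survives, so the estate passes to Bashir's siblings per stirpes.
Half-blood siblings count for one-half the weight of whole-blood siblings at the initial division.
Dividing 1 in proportion to weights (total weight 3): Dalia (weight 1/2) → 1/6; Hamid (weight 1) → 1/3; Farouk (weight 1/2) → 1/6; Nabil (weight 1) → 1/3.
Dalia predeceased; the 1/6 allotted to Dalia's branch passes to Dalia's issue by representation.
The 1/6 is divided into 3 equal shares of 1/18 among Hanan, Fahad, Maysoon.
Hanan is living and takes 1/18.
Fahad is living and takes 1/18.
Maysoon is living and takes 1/18.
Hamid is living and takes 1/3.
Farouk predeceased; the 1/6 allotted to Farouk's branch passes to Farouk's issue by representation.
The 1/6 is divided into 3 equal shares of 1/18 among Amira, Umar, Zuhair.
Amira is living and takes 1/18.
Umar is living and takes 1/18.
Zuhair is living and takes 1/18.
Nabil is living and takes 1/3.

Amira 1/18; Fahad 1/18; Hamid 1/3; Hanan 1/18; Maysoon 1/18; Nabil 1/3; Umar 1/18; Zuhair 1/18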